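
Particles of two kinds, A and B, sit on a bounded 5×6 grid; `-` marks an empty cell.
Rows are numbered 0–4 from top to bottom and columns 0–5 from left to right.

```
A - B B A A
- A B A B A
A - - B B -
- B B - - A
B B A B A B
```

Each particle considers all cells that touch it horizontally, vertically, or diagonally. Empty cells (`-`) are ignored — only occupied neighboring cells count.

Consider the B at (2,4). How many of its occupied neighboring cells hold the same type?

Occupied neighbors of (2,4): (1,3)=A, (1,4)=B, (1,5)=A, (2,3)=B, (3,5)=A.
Same type (B): 2 of 5.

2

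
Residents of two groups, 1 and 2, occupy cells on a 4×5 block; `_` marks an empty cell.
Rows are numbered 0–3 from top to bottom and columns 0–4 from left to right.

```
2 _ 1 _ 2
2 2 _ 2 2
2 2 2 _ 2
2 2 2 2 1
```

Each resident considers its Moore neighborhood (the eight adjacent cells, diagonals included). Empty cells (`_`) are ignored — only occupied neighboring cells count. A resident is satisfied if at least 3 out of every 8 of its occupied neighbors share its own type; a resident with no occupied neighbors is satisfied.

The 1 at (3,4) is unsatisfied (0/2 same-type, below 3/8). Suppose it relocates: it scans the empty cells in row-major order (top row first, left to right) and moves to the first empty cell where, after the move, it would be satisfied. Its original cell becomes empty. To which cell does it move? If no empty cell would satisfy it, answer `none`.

Vacating (3,4). Empty cells in order:
  (0,1): 1/4 same-type → still unsatisfied.
  (0,3): 1/4 same-type → still unsatisfied.
  (1,2): 1/5 same-type → still unsatisfied.
  (2,3): 0/6 same-type → still unsatisfied.

none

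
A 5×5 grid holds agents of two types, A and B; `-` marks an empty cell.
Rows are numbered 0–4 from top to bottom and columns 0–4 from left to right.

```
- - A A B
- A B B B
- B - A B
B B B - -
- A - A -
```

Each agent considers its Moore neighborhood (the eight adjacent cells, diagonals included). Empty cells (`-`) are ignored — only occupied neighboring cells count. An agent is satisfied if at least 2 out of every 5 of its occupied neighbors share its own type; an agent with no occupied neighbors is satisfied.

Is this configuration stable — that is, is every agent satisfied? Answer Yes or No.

(0,2)A 2/4 ok
(0,3)A 1/5 unhappy
(0,4)B 2/3 ok
(1,1)A 1/3 unhappy
(1,2)B 2/6 unhappy
(1,3)B 4/7 ok
(1,4)B 3/5 ok
(2,1)B 4/5 ok
(2,3)A 0/5 unhappy
(2,4)B 2/3 ok
(3,0)B 2/3 ok
(3,1)B 3/4 ok
(3,2)B 2/5 ok
(4,1)A 0/3 unhappy
(4,3)A 0/1 unhappy
For instance (0,3) has only 1/5 same-type neighbors, below 2/5.

No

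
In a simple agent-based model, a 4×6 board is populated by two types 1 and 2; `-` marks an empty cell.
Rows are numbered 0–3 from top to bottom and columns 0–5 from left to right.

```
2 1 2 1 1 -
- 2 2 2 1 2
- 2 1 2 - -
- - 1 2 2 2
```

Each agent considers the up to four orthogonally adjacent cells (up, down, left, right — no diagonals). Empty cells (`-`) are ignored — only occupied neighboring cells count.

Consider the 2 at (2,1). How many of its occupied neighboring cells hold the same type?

Occupied neighbors of (2,1): (1,1)=2, (2,2)=1.
Same type (2): 1 of 2.

1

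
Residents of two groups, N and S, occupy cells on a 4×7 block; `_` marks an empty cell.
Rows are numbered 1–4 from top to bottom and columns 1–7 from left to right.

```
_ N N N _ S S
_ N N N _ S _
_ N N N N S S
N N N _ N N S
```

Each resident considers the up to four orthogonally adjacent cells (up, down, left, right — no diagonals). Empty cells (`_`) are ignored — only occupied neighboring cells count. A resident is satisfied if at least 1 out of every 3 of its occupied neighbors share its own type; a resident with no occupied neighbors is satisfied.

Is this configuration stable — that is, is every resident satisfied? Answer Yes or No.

(1,2)N 2/2 ok
(1,3)N 3/3 ok
(1,4)N 2/2 ok
(1,6)S 2/2 ok
(1,7)S 1/1 ok
(2,2)N 3/3 ok
(2,3)N 4/4 ok
(2,4)N 3/3 ok
(2,6)S 2/2 ok
(3,2)N 3/3 ok
(3,3)N 4/4 ok
(3,4)N 3/3 ok
(3,5)N 2/3 ok
(3,6)S 2/4 ok
(3,7)S 2/2 ok
(4,1)N 1/1 ok
(4,2)N 3/3 ok
(4,3)N 2/2 ok
(4,5)N 2/2 ok
(4,6)N 1/3 ok
(4,7)S 1/2 ok
All meet the threshold, so the configuration is stable.

Yes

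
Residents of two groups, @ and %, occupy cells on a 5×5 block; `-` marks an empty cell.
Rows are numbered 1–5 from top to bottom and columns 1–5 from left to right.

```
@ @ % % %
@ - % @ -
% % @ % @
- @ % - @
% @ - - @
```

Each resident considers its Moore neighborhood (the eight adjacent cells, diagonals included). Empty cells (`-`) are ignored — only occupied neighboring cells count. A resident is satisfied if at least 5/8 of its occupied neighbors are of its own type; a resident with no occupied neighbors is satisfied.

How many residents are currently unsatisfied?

14

Row 1: (1,1)@ 2/2 satisfied · (1,2)@ 2/4 not · (1,3)% 2/4 not · (1,4)% 3/4 satisfied · (1,5)% 1/2 not
Row 2: (2,1)@ 2/4 not · (2,3)% 4/7 not · (2,4)@ 2/7 not
Row 3: (3,1)% 1/3 not · (3,2)% 3/6 not · (3,3)@ 2/6 not · (3,4)% 2/6 not · (3,5)@ 2/3 satisfied
Row 4: (4,2)@ 2/6 not · (4,3)% 2/5 not · (4,5)@ 2/3 satisfied
Row 5: (5,1)% 0/2 not · (5,2)@ 1/3 not · (5,5)@ 1/1 satisfied
Unsatisfied: (1,2), (1,3), (1,5), (2,1), (2,3), (2,4), (3,1), (3,2), (3,3), (3,4), (4,2), (4,3), (5,1), (5,2) — 14 in total.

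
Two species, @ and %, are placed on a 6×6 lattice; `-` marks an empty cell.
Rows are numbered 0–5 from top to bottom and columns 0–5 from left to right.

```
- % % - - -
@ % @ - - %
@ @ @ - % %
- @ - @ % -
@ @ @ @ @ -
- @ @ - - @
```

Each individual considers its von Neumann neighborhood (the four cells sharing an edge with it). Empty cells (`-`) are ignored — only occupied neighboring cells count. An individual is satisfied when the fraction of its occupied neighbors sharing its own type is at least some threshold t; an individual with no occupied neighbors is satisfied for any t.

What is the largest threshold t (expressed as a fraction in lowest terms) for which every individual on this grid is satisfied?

1/4

Row 0: (0,1)% 2/2 · (0,2)% 1/2
Row 1: (1,0)@ 1/2 · (1,1)% 1/4 · (1,2)@ 1/3 · (1,5)% 1/1
Row 2: (2,0)@ 2/2 · (2,1)@ 3/4 · (2,2)@ 2/2 · (2,4)% 2/2 · (2,5)% 2/2
Row 3: (3,1)@ 2/2 · (3,3)@ 1/2 · (3,4)% 1/3
Row 4: (4,0)@ 1/1 · (4,1)@ 4/4 · (4,2)@ 3/3 · (4,3)@ 3/3 · (4,4)@ 1/2
Row 5: (5,1)@ 2/2 · (5,2)@ 2/2 · (5,5)@ — no occupied neighbors
The smallest same-type fraction is 1/4 at (1,1), which reduces to 1/4. Any threshold above that leaves this individual unsatisfied.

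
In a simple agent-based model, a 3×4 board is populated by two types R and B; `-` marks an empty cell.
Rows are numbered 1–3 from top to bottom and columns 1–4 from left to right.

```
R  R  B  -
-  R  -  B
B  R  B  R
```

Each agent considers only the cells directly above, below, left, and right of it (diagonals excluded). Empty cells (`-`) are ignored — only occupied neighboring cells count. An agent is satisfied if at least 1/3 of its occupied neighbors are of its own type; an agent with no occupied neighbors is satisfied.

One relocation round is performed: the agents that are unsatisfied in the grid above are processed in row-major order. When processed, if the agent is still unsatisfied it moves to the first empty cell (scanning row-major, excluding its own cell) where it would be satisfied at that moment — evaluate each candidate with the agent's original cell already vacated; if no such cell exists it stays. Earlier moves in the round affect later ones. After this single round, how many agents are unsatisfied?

0

Initially unsatisfied (in order): (1,3), (2,4), (3,1), (3,3), (3,4).
  (1,3) → (1,4).
  (2,4): now satisfied by earlier moves; stays.
  (3,1) → (1,3).
  (3,3) → (2,3).
  (3,4) → (2,1).
Resulting grid:
R R B B
R R B B
- R - -
All satisfied now.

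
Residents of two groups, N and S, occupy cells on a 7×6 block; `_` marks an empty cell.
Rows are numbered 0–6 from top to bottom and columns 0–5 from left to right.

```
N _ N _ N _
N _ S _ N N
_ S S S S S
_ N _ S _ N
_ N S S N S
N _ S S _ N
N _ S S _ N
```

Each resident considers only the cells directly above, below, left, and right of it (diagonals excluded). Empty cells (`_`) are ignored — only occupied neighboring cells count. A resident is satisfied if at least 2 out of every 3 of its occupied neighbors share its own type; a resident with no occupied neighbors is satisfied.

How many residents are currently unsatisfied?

(0,0)N 1/1 satisfied
(0,2)N 0/1 not
(0,4)N 1/1 satisfied
(1,0)N 1/1 satisfied
(1,2)S 1/2 not
(1,4)N 2/3 satisfied
(1,5)N 1/2 not
(2,1)S 1/2 not
(2,2)S 3/3 satisfied
(2,3)S 3/3 satisfied
(2,4)S 2/3 satisfied
(2,5)S 1/3 not
(3,1)N 1/2 not
(3,3)S 2/2 satisfied
(3,5)N 0/2 not
(4,1)N 1/2 not
(4,2)S 2/3 satisfied
(4,3)S 3/4 satisfied
(4,4)N 0/2 not
(4,5)S 0/3 not
(5,0)N 1/1 satisfied
(5,2)S 3/3 satisfied
(5,3)S 3/3 satisfied
(5,5)N 1/2 not
(6,0)N 1/1 satisfied
(6,2)S 2/2 satisfied
(6,3)S 2/2 satisfied
(6,5)N 1/1 satisfied
Unsatisfied: (0,2), (1,2), (1,5), (2,1), (2,5), (3,1), (3,5), (4,1), (4,4), (4,5), (5,5) — 11 in total.

11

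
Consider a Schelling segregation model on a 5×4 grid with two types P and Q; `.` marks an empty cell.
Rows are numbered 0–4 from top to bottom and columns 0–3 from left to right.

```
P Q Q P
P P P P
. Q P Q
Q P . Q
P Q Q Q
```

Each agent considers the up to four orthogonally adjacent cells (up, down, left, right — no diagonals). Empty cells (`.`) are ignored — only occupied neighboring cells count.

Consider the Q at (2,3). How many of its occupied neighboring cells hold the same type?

1

Occupied neighbors of (2,3): (1,3)=P, (3,3)=Q, (2,2)=P.
Same type (Q): 1 of 3.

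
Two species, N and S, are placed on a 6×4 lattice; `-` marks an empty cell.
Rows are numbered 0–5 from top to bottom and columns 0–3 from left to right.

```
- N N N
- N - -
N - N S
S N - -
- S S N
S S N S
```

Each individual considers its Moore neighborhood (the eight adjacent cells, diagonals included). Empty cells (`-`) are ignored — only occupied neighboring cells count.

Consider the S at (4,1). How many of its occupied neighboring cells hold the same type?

Occupied neighbors of (4,1): (3,0)=S, (3,1)=N, (4,2)=S, (5,0)=S, (5,1)=S, (5,2)=N.
Same type (S): 4 of 6.

4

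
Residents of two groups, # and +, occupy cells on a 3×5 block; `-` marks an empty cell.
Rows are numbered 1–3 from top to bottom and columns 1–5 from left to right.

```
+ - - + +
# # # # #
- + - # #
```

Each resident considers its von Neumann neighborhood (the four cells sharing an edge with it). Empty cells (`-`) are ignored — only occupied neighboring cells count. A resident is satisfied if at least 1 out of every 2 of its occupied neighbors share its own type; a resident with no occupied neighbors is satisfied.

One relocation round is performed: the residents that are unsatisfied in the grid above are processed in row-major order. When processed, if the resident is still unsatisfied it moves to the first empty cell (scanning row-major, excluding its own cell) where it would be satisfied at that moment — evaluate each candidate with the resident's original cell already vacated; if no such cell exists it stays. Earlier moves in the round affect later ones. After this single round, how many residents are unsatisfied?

0

Initially unsatisfied (in order): (1,1), (3,2).
  (1,1) → (1,3).
  (3,2) → (1,2).
Resulting grid:
- + + + +
# # # # #
- - - # #
All satisfied now.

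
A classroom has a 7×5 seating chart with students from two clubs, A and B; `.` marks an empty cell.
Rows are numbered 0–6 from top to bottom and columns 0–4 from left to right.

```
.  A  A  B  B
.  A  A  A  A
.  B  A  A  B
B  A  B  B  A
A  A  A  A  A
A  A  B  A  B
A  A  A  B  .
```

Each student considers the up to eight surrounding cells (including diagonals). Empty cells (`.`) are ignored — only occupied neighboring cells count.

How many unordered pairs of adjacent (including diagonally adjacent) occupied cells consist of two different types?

41

Scan each occupied cell's neighbors to the right and below (and the two forward diagonals) so each pair is counted once.
From row 0: 6 unlike of 13 pairs (running 6/13).
From row 1: 4 unlike of 13 pairs (running 10/26).
From row 2: 8 unlike of 14 pairs (running 18/40).
From row 3: 11 unlike of 17 pairs (running 29/57).
From row 4: 5 unlike of 17 pairs (running 34/74).
From row 5: 6 unlike of 15 pairs (running 40/89).
From row 6: 1 unlike of 3 pairs (running 41/92).
Total adjacent occupied pairs: 92; unlike-type pairs: 41.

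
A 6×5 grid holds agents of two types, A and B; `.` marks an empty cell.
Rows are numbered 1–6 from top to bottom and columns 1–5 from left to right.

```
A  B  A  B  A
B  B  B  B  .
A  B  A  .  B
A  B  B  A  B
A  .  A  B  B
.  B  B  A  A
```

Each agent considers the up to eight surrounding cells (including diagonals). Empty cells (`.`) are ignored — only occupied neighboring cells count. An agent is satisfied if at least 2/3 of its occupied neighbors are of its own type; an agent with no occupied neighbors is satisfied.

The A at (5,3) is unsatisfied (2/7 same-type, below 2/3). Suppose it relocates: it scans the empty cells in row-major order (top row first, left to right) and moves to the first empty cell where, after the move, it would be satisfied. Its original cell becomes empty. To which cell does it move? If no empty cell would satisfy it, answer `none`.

Vacating (5,3). Empty cells in order:
  (2,5): 1/4 same-type → still unsatisfied.
  (3,4): 2/7 same-type → still unsatisfied.
  (5,2): 2/6 same-type → still unsatisfied.
  (6,1): 1/2 same-type → still unsatisfied.

none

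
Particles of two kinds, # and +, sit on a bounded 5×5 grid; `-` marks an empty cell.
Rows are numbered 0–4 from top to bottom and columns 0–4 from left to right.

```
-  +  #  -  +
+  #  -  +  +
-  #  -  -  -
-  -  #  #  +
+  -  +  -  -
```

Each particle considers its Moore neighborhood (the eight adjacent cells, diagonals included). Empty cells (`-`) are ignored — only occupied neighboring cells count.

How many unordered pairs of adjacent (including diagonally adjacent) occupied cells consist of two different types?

8

Scan each occupied cell's neighbors to the right and below (and the two forward diagonals) so each pair is counted once.
Row 0: +(0,1)–#(0,2)≠ +(0,1)–#(1,1)≠ +(0,1)–+(1,0)= #(0,2)–+(1,3)≠ #(0,2)–#(1,1)= +(0,4)–+(1,4)= +(0,4)–+(1,3)=  → 3/7 unlike.
Row 1: +(1,0)–#(1,1)≠ +(1,0)–#(2,1)≠ #(1,1)–#(2,1)= +(1,3)–+(1,4)=  → 2/4 unlike.
Row 2: #(2,1)–#(3,2)=  → 0/1 unlike.
Row 3: #(3,2)–#(3,3)= #(3,2)–+(4,2)≠ #(3,3)–+(3,4)≠ #(3,3)–+(4,2)≠  → 3/4 unlike.
Total adjacent occupied pairs: 16; unlike-type pairs: 8.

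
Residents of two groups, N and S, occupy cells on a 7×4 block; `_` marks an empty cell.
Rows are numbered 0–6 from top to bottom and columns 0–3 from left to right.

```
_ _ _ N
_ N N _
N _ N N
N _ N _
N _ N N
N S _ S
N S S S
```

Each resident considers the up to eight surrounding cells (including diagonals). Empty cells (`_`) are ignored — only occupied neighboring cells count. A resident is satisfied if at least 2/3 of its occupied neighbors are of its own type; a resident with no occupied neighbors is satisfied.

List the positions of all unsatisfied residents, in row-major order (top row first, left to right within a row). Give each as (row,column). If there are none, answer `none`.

Row 0: (0,3)N 1/1 satisfied
Row 1: (1,1)N 3/3 satisfied · (1,2)N 4/4 satisfied
Row 2: (2,0)N 2/2 satisfied · (2,2)N 4/4 satisfied · (2,3)N 3/3 satisfied
Row 3: (3,0)N 2/2 satisfied · (3,2)N 4/4 satisfied
Row 4: (4,0)N 2/3 satisfied · (4,2)N 2/4 not · (4,3)N 2/3 satisfied
Row 5: (5,0)N 2/4 not · (5,1)S 2/6 not · (5,3)S 2/4 not
Row 6: (6,0)N 1/3 not · (6,1)S 2/4 not · (6,2)S 4/4 satisfied · (6,3)S 2/2 satisfied

(4,2), (5,0), (5,1), (5,3), (6,0), (6,1)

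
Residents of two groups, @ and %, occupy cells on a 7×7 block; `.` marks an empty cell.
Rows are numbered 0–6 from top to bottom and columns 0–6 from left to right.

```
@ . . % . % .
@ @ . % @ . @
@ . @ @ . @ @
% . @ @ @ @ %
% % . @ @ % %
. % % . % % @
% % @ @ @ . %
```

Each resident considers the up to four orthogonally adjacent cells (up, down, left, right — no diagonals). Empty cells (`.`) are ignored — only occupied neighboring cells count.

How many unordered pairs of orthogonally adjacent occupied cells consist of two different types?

Scan each occupied cell's neighbors to the right and below so each pair is counted once.
From row 0: 0 unlike of 2 pairs (running 0/2).
From row 1: 2 unlike of 5 pairs (running 2/7).
From row 2: 2 unlike of 7 pairs (running 4/14).
From row 3: 2 unlike of 9 pairs (running 6/23).
From row 4: 3 unlike of 8 pairs (running 9/31).
From row 5: 4 unlike of 7 pairs (running 13/38).
From row 6: 1 unlike of 4 pairs (running 14/42).
Total adjacent occupied pairs: 42; unlike-type pairs: 14.

14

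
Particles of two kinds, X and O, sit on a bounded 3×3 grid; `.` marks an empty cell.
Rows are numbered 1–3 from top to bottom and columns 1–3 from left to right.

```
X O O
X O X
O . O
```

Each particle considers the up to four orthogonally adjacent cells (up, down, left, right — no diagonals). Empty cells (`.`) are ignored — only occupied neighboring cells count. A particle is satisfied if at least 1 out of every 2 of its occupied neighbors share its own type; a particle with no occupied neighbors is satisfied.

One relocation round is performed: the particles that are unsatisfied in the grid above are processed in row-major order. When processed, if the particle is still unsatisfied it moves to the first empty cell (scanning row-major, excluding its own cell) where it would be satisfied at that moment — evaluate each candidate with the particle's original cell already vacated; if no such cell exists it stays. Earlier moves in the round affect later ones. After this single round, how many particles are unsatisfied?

Initially unsatisfied (in order): (2,1), (2,2), (2,3), (3,1), (3,3).
  (2,1): no empty cell satisfies it; stays.
  (2,2) → (3,2).
  (2,3): no empty cell satisfies it; stays.
  (3,1): now satisfied by earlier moves; stays.
  (3,3): now satisfied by earlier moves; stays.
Resulting grid:
X O O
X . X
O O O
Unsatisfied now: (2,3).

1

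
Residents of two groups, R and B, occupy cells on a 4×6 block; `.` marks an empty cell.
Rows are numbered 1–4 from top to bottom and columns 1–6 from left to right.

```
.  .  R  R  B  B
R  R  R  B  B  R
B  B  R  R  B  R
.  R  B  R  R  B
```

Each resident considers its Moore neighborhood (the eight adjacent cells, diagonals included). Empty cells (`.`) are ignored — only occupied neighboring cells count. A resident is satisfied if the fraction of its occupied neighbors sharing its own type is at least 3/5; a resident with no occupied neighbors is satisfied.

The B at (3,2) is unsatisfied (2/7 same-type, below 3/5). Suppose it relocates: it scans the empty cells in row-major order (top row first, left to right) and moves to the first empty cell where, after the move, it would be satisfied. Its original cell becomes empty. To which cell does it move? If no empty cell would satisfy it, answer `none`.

none

Vacating (3,2). Empty cells in order:
  (1,1): 0/2 same-type → still unsatisfied.
  (1,2): 0/4 same-type → still unsatisfied.
  (4,1): 1/2 same-type → still unsatisfied.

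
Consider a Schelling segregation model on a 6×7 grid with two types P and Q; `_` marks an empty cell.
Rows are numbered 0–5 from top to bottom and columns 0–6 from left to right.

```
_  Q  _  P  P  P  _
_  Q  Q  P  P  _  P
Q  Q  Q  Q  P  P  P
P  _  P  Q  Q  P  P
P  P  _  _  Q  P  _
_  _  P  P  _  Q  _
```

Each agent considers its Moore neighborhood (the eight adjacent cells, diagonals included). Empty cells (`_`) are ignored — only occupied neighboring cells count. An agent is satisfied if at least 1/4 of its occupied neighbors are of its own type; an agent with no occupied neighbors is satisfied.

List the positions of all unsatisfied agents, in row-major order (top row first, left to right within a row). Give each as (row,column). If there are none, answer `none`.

(0,1)Q 2/2 satisfied
(0,3)P 3/4 satisfied
(0,4)P 4/4 satisfied
(0,5)P 3/3 satisfied
(1,1)Q 5/5 satisfied
(1,2)Q 5/7 satisfied
(1,3)P 4/7 satisfied
(1,4)P 6/7 satisfied
(1,6)P 3/3 satisfied
(2,0)Q 2/3 satisfied
(2,1)Q 4/6 satisfied
(2,2)Q 5/7 satisfied
(2,3)Q 4/8 satisfied
(2,4)P 4/7 satisfied
(2,5)P 6/7 satisfied
(2,6)P 4/4 satisfied
(3,0)P 2/4 satisfied
(3,2)P 1/5 not
(3,3)Q 4/6 satisfied
(3,4)Q 3/7 satisfied
(3,5)P 5/7 satisfied
(3,6)P 4/4 satisfied
(4,0)P 2/2 satisfied
(4,1)P 4/4 satisfied
(4,4)Q 3/6 satisfied
(4,5)P 2/5 satisfied
(5,2)P 2/2 satisfied
(5,3)P 1/2 satisfied
(5,5)Q 1/2 satisfied

(3,2)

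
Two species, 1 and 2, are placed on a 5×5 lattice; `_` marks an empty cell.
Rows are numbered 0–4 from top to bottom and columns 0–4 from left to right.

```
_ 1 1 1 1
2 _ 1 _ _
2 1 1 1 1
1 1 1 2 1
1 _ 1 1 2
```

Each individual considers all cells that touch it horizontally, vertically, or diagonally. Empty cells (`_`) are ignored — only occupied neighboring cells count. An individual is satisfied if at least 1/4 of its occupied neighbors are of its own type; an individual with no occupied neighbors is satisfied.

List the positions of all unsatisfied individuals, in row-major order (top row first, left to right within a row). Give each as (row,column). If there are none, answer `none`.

(3,3)

Row 0: (0,1)1 2/3 ✓ · (0,2)1 3/3 ✓ · (0,3)1 3/3 ✓ · (0,4)1 1/1 ✓
Row 1: (1,0)2 1/3 ✓ · (1,2)1 6/6 ✓
Row 2: (2,0)2 1/4 ✓ · (2,1)1 5/7 ✓ · (2,2)1 5/6 ✓ · (2,3)1 5/6 ✓ · (2,4)1 2/3 ✓
Row 3: (3,0)1 3/4 ✓ · (3,1)1 6/7 ✓ · (3,2)1 6/7 ✓ · (3,3)2 1/8 ✗ · (3,4)1 3/5 ✓
Row 4: (4,0)1 2/2 ✓ · (4,2)1 3/4 ✓ · (4,3)1 3/5 ✓ · (4,4)2 1/3 ✓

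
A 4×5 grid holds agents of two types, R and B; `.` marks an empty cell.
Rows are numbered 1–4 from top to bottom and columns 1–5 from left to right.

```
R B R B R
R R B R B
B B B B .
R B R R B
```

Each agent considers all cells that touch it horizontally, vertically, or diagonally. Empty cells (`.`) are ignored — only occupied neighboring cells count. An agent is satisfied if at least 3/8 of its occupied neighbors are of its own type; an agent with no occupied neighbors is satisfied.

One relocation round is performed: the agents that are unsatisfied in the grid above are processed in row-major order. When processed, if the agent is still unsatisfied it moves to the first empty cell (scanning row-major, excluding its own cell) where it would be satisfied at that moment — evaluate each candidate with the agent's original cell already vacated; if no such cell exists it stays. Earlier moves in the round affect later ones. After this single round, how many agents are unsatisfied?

4

Initially unsatisfied (in order): (1,2), (1,5), (2,4), (4,1), (4,3), (4,4).
  (1,2) → (3,5).
  (1,5) → (1,2).
  (2,4): no empty cell satisfies it; stays.
  (4,1): no empty cell satisfies it; stays.
  (4,3): no empty cell satisfies it; stays.
  (4,4): no empty cell satisfies it; stays.
Resulting grid:
R R R B .
R R B R B
B B B B B
R B R R B
Unsatisfied now: (2,4), (4,1), (4,3), (4,4).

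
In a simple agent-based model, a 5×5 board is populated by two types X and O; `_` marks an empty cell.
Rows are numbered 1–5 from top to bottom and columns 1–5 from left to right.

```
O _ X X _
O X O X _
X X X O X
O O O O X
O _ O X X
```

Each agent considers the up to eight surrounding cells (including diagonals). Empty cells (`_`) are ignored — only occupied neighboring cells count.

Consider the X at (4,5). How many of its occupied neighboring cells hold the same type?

Occupied neighbors of (4,5): (3,4)=O, (3,5)=X, (4,4)=O, (5,4)=X, (5,5)=X.
Same type (X): 3 of 5.

3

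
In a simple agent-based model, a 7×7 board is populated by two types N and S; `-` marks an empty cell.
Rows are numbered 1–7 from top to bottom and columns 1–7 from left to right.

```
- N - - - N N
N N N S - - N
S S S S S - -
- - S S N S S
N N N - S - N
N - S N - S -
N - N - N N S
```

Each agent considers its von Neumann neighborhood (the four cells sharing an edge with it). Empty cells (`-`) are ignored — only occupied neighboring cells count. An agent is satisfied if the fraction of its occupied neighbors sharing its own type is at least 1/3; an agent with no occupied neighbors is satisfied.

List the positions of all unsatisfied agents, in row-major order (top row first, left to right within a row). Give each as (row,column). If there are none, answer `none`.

(4,5), (5,5), (5,7), (6,3), (6,4), (6,6), (7,3), (7,7)

Row 1: (1,2)N 1/1 ok · (1,6)N 1/1 ok · (1,7)N 2/2 ok
Row 2: (2,1)N 1/2 ok · (2,2)N 3/4 ok · (2,3)N 1/3 ok · (2,4)S 1/2 ok · (2,7)N 1/1 ok
Row 3: (3,1)S 1/2 ok · (3,2)S 2/3 ok · (3,3)S 3/4 ok · (3,4)S 4/4 ok · (3,5)S 1/2 ok
Row 4: (4,3)S 2/3 ok · (4,4)S 2/3 ok · (4,5)N 0/4 unhappy · (4,6)S 1/2 ok · (4,7)S 1/2 ok
Row 5: (5,1)N 2/2 ok · (5,2)N 2/2 ok · (5,3)N 1/3 ok · (5,5)S 0/1 unhappy · (5,7)N 0/1 unhappy
Row 6: (6,1)N 2/2 ok · (6,3)S 0/3 unhappy · (6,4)N 0/1 unhappy · (6,6)S 0/1 unhappy
Row 7: (7,1)N 1/1 ok · (7,3)N 0/1 unhappy · (7,5)N 1/1 ok · (7,6)N 1/3 ok · (7,7)S 0/1 unhappy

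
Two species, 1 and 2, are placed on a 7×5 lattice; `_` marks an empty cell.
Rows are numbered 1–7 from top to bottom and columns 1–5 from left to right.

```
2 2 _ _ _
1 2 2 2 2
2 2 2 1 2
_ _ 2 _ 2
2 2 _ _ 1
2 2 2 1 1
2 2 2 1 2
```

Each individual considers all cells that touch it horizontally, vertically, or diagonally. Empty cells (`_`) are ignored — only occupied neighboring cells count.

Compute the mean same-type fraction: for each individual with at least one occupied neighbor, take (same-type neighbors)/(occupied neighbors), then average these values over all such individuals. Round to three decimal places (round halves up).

(1,1)2 2/3
(1,2)2 3/4
(2,1)1 0/5
(2,2)2 6/7
(2,3)2 5/6
(2,4)2 4/5
(2,5)2 2/3
(3,1)2 2/3
(3,2)2 5/6
(3,3)2 5/6
(3,4)1 0/7
(3,5)2 3/4
(4,3)2 3/4
(4,5)2 1/3
(5,1)2 3/3
(5,2)2 5/5
(5,5)1 2/3
(6,1)2 5/5
(6,2)2 7/7
(6,3)2 4/6
(6,4)1 3/6
(6,5)1 3/4
(7,1)2 3/3
(7,2)2 5/5
(7,3)2 3/5
(7,4)1 2/5
(7,5)2 0/3
Sum over 27 individuals: 2/3 + 3/4 + 0/5 + 6/7 + 5/6 + 4/5 + 2/3 + 2/3 + 5/6 + 5/6 + 0/7 + 3/4 + 3/4 + 1/3 + 3/3 + 5/5 + 2/3 + 5/5 + 7/7 + 4/6 + 3/6 + 3/4 + 3/3 + 5/5 + 3/5 + 2/5 + 0/3 = 1924/105; mean = 1924/105 ÷ 27 = 1924/2835 = 0.678659… → 0.679.

0.679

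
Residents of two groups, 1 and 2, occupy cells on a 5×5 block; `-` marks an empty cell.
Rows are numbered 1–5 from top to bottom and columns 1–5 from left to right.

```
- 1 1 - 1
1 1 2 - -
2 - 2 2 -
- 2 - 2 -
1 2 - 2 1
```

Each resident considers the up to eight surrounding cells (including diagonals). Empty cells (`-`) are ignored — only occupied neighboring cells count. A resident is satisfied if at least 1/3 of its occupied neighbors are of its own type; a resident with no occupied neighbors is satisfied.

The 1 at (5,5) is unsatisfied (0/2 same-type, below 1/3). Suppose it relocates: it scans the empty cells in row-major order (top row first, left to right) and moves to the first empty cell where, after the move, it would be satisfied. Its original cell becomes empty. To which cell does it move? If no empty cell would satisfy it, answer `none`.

Vacating (5,5). Empty cells in order:
  (1,1): 3/3 same-type → satisfied — stop here.

(1,1)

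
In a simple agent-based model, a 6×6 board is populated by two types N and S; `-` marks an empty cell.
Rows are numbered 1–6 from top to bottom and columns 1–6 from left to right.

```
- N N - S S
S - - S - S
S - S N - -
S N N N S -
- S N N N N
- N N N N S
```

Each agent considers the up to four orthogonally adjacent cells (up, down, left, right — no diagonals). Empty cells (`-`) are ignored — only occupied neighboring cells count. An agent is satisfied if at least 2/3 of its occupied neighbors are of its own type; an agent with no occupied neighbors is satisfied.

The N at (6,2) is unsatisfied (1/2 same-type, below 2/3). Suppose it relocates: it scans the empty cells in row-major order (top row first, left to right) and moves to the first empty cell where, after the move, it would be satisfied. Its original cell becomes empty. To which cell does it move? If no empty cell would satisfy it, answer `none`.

Vacating (6,2). Empty cells in order:
  (1,1): 1/2 same-type → still unsatisfied.
  (1,4): 1/3 same-type → still unsatisfied.
  (2,2): 1/2 same-type → still unsatisfied.
  (2,3): 1/3 same-type → still unsatisfied.
  (2,5): 0/3 same-type → still unsatisfied.
  (3,2): 1/3 same-type → still unsatisfied.
  (3,5): 1/2 same-type → still unsatisfied.
  (3,6): 0/1 same-type → still unsatisfied.
  (4,6): 1/2 same-type → still unsatisfied.
  (5,1): 0/2 same-type → still unsatisfied.
  (6,1): 0/0 same-type → satisfied — stop here.

(6,1)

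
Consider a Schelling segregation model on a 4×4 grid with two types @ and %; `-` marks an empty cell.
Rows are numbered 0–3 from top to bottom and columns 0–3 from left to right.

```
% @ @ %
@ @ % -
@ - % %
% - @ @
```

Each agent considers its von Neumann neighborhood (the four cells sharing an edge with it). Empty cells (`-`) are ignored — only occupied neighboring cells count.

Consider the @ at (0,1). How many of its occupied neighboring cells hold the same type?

2

Occupied neighbors of (0,1): (1,1)=@, (0,0)=%, (0,2)=@.
Same type (@): 2 of 3.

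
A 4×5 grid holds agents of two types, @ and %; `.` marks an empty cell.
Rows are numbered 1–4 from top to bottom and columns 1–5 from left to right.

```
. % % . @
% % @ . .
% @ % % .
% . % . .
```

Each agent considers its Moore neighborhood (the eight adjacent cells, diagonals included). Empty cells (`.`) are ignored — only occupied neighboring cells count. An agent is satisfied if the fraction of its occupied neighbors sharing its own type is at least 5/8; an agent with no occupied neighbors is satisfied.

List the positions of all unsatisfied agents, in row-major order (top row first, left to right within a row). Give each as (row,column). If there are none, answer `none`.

(2,3), (3,2), (3,3), (4,1)

(1,2)% 3/4 ok
(1,3)% 2/3 ok
(1,5)@ 0/0 ok
(2,1)% 3/4 ok
(2,2)% 5/7 ok
(2,3)@ 1/6 unhappy
(3,1)% 3/4 ok
(3,2)@ 1/7 unhappy
(3,3)% 3/5 unhappy
(3,4)% 2/3 ok
(4,1)% 1/2 unhappy
(4,3)% 2/3 ok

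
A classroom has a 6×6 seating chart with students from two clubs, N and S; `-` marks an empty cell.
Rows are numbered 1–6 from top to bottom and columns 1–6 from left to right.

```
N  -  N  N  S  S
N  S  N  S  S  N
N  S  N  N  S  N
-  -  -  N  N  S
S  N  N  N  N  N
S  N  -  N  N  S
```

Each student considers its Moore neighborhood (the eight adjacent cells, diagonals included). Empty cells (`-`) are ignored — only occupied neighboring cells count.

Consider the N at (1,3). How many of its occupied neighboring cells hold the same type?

2

Occupied neighbors of (1,3): (1,4)=N, (2,2)=S, (2,3)=N, (2,4)=S.
Same type (N): 2 of 4.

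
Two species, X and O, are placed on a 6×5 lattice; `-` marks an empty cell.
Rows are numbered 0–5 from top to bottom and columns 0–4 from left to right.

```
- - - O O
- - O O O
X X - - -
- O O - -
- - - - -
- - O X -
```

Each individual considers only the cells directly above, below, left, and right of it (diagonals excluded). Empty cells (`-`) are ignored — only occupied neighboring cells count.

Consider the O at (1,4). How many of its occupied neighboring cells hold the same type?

Occupied neighbors of (1,4): (0,4)=O, (1,3)=O.
Same type (O): 2 of 2.

2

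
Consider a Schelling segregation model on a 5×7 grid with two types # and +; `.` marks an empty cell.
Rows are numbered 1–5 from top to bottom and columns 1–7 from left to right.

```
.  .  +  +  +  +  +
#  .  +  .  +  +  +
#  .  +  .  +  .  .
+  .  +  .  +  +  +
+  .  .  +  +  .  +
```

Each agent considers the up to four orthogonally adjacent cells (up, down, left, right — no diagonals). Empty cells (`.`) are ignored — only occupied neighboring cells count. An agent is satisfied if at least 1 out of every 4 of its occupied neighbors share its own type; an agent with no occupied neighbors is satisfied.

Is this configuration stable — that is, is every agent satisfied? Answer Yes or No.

Row 1: (1,3)+ 2/2 satisfied · (1,4)+ 2/2 satisfied · (1,5)+ 3/3 satisfied · (1,6)+ 3/3 satisfied · (1,7)+ 2/2 satisfied
Row 2: (2,1)# 1/1 satisfied · (2,3)+ 2/2 satisfied · (2,5)+ 3/3 satisfied · (2,6)+ 3/3 satisfied · (2,7)+ 2/2 satisfied
Row 3: (3,1)# 1/2 satisfied · (3,3)+ 2/2 satisfied · (3,5)+ 2/2 satisfied
Row 4: (4,1)+ 1/2 satisfied · (4,3)+ 1/1 satisfied · (4,5)+ 3/3 satisfied · (4,6)+ 2/2 satisfied · (4,7)+ 2/2 satisfied
Row 5: (5,1)+ 1/1 satisfied · (5,4)+ 1/1 satisfied · (5,5)+ 2/2 satisfied · (5,7)+ 1/1 satisfied
All meet the threshold, so the configuration is stable.

Yes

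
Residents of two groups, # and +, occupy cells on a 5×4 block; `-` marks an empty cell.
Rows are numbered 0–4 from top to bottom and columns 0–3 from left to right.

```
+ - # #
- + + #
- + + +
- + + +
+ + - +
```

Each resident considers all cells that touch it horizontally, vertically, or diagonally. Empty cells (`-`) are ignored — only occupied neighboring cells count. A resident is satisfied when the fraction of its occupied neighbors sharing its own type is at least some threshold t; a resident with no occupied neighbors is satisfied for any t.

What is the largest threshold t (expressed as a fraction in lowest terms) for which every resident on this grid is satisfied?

2/5

Row 0: (0,0)+ 1/1 · (0,2)# 2/4 · (0,3)# 2/3
Row 1: (1,1)+ 4/5 · (1,2)+ 4/7 · (1,3)# 2/5
Row 2: (2,1)+ 5/5 · (2,2)+ 7/8 · (2,3)+ 4/5
Row 3: (3,1)+ 5/5 · (3,2)+ 7/7 · (3,3)+ 4/4
Row 4: (4,0)+ 2/2 · (4,1)+ 3/3 · (4,3)+ 2/2
The smallest same-type fraction is 2/5 at (1,3), which reduces to 2/5. Any threshold above that leaves this resident unsatisfied.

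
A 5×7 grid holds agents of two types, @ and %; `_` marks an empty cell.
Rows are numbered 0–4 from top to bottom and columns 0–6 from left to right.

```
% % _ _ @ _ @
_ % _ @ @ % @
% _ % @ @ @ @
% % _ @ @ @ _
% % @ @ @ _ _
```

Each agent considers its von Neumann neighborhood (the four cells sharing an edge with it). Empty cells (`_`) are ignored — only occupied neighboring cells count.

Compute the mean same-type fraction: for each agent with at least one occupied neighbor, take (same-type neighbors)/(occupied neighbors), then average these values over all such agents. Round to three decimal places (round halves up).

(0,0)% 1/1
(0,1)% 2/2
(0,4)@ 1/1
(0,6)@ 1/1
(1,1)% 1/1
(1,3)@ 2/2
(1,4)@ 3/4
(1,5)% 0/3
(1,6)@ 2/3
(2,0)% 1/1
(2,2)% 0/1
(2,3)@ 3/4
(2,4)@ 4/4
(2,5)@ 3/4
(2,6)@ 2/2
(3,0)% 3/3
(3,1)% 2/2
(3,3)@ 3/3
(3,4)@ 4/4
(3,5)@ 2/2
(4,0)% 2/2
(4,1)% 2/3
(4,2)@ 1/2
(4,3)@ 3/3
(4,4)@ 2/2
Sum over 25 agents: 1/1 + 2/2 + 1/1 + 1/1 + 1/1 + 2/2 + 3/4 + 0/3 + 2/3 + 1/1 + 0/1 + 3/4 + 4/4 + 3/4 + 2/2 + 3/3 + 2/2 + 3/3 + 4/4 + 2/2 + 2/2 + 2/3 + 1/2 + 3/3 + 2/2 = 253/12; mean = 253/12 ÷ 25 = 253/300 = 0.843333… → 0.843.

0.843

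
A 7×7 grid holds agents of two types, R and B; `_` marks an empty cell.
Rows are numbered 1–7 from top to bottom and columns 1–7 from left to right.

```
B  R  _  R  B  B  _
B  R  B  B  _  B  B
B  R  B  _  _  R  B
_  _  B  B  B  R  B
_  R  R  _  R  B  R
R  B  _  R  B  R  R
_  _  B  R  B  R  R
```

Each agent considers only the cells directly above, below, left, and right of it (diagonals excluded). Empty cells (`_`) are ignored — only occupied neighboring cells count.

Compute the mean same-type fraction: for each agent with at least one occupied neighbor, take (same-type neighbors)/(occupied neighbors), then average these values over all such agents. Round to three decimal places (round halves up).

Row 1: (1,1)B 1/2 · (1,2)R 1/2 · (1,4)R 0/2 · (1,5)B 1/2 · (1,6)B 2/2
Row 2: (2,1)B 2/3 · (2,2)R 2/4 · (2,3)B 2/3 · (2,4)B 1/2 · (2,6)B 2/3 · (2,7)B 2/2
Row 3: (3,1)B 1/2 · (3,2)R 1/3 · (3,3)B 2/3 · (3,6)R 1/3 · (3,7)B 2/3
Row 4: (4,3)B 2/3 · (4,4)B 2/2 · (4,5)B 1/3 · (4,6)R 1/4 · (4,7)B 1/3
Row 5: (5,2)R 1/2 · (5,3)R 1/2 · (5,5)R 0/3 · (5,6)B 0/4 · (5,7)R 1/3
Row 6: (6,1)R 0/1 · (6,2)B 0/2 · (6,4)R 1/2 · (6,5)B 1/4 · (6,6)R 2/4 · (6,7)R 3/3
Row 7: (7,3)B 0/1 · (7,4)R 1/3 · (7,5)B 1/3 · (7,6)R 2/3 · (7,7)R 2/2
Sum over 37 agents: 1/2 + 1/2 + 0/2 + 1/2 + 2/2 + 2/3 + 2/4 + 2/3 + 1/2 + 2/3 + 2/2 + 1/2 + 1/3 + 2/3 + 1/3 + 2/3 + 2/3 + 2/2 + 1/3 + 1/4 + 1/3 + 1/2 + 1/2 + 0/3 + 0/4 + 1/3 + 0/1 + 0/2 + 1/2 + 1/4 + 2/4 + 3/3 + 0/1 + 1/3 + 1/3 + 2/3 + 2/2 = 35/2; mean = 35/2 ÷ 37 = 35/74 = 0.472972… → 0.473.

0.473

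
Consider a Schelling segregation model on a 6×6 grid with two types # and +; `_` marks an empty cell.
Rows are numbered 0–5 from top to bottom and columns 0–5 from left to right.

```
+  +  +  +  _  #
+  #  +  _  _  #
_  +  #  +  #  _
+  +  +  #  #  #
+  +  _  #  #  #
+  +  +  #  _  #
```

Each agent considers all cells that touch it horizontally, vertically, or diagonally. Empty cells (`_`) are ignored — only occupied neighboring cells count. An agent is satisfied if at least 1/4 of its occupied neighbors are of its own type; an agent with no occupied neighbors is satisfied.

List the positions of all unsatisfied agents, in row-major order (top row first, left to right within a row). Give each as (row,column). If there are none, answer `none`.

(1,1)

(0,0)+ 2/3 ok
(0,1)+ 4/5 ok
(0,2)+ 3/4 ok
(0,3)+ 2/2 ok
(0,5)# 1/1 ok
(1,0)+ 3/4 ok
(1,1)# 1/7 unhappy
(1,2)+ 5/7 ok
(1,5)# 2/2 ok
(2,1)+ 5/7 ok
(2,2)# 2/7 ok
(2,3)+ 2/6 ok
(2,4)# 4/5 ok
(3,0)+ 4/4 ok
(3,1)+ 5/6 ok
(3,2)+ 4/7 ok
(3,3)# 5/7 ok
(3,4)# 6/7 ok
(3,5)# 4/4 ok
(4,0)+ 5/5 ok
(4,1)+ 7/7 ok
(4,3)# 4/6 ok
(4,4)# 7/7 ok
(4,5)# 4/4 ok
(5,0)+ 3/3 ok
(5,1)+ 4/4 ok
(5,2)+ 2/4 ok
(5,3)# 2/3 ok
(5,5)# 2/2 ok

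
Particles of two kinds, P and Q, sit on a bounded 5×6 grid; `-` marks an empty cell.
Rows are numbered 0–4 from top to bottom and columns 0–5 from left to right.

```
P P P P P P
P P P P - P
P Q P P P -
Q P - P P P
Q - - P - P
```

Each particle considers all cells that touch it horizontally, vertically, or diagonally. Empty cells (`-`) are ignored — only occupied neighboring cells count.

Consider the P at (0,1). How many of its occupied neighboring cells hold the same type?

5

Occupied neighbors of (0,1): (0,0)=P, (0,2)=P, (1,0)=P, (1,1)=P, (1,2)=P.
Same type (P): 5 of 5.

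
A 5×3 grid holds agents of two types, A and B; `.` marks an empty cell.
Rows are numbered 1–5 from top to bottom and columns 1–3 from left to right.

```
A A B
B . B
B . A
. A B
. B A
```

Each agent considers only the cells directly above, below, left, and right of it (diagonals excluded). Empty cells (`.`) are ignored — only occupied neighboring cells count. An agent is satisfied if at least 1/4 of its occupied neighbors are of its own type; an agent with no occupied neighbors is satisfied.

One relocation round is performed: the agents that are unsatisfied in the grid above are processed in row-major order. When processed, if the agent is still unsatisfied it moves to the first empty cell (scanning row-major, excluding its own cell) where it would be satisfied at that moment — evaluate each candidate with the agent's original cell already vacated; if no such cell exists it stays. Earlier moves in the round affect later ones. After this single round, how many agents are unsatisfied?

0

Initially unsatisfied (in order): (3,3), (4,2), (4,3), (5,2), (5,3).
  (3,3) → (2,2).
  (4,2) → (3,2).
  (4,3) → (3,3).
  (5,2) → (4,1).
  (5,3): now satisfied by earlier moves; stays.
Resulting grid:
A A B
B A B
B A B
B . .
. . A
All satisfied now.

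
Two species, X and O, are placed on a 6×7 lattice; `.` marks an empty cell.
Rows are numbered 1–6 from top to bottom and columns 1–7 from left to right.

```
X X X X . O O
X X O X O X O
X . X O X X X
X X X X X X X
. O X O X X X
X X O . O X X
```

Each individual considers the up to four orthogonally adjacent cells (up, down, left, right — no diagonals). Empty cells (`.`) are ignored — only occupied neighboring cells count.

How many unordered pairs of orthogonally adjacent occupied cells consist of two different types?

Scan each occupied cell's neighbors to the right and below so each pair is counted once.
From row 1: 2 unlike of 10 pairs (running 2/10).
From row 2: 9 unlike of 12 pairs (running 11/22).
From row 3: 3 unlike of 10 pairs (running 14/32).
From row 4: 2 unlike of 12 pairs (running 16/44).
From row 5: 6 unlike of 10 pairs (running 22/54).
From row 6: 2 unlike of 4 pairs (running 24/58).
Total adjacent occupied pairs: 58; unlike-type pairs: 24.

24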